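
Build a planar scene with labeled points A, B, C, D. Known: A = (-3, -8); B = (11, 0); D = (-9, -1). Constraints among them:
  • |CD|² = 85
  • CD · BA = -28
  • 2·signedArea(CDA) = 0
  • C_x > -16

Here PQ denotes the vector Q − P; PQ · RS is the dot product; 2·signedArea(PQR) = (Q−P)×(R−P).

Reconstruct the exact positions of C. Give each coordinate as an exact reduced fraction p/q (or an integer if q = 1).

1. C_x = -15  [2·signedArea(CDA) = 0 ∩ CD · BA = -28]
2. C_y = 6  [2·signedArea(CDA) = 0 ∩ CD · BA = -28]
   → C = (-15, 6)

C = (-15, 6)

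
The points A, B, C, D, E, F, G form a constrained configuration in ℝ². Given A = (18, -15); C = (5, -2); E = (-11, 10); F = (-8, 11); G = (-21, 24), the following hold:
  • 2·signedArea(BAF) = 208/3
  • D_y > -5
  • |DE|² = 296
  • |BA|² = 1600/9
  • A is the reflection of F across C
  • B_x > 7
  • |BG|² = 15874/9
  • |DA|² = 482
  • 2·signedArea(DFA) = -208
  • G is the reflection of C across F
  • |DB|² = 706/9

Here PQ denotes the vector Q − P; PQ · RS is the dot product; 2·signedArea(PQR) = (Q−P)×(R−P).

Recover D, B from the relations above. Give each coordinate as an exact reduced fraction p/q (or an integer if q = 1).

1. D_x = -1  [line 26·x + 26·y + 130 = 0 ∩ |DA|² = 482]
2. D_y = -4  [line 26·x + 26·y + 130 = 0 ∩ |DA|² = 482]
   → D = (-1, -4)
3. B_x = 22/3  [line -26·x + -26·y + 26/3 = 0 ∩ |BG|² = 15874/9]
4. B_y = -7  [line -26·x + -26·y + 26/3 = 0 ∩ |BG|² = 15874/9]
   → B = (22/3, -7)

B = (22/3, -7)
D = (-1, -4)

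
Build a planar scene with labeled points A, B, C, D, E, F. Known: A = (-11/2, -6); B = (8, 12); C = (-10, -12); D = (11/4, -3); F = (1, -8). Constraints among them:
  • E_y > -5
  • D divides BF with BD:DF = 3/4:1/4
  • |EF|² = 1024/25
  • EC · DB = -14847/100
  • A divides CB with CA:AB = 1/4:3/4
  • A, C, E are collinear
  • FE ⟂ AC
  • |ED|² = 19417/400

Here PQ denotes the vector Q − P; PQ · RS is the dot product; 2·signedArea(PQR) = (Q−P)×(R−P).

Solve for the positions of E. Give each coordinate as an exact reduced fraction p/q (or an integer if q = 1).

E = (-103/25, -104/25)

1. E_x = -103/25  [A, C, E are collinear ∩ FE ⟂ AC]
2. E_y = -104/25  [A, C, E are collinear ∩ FE ⟂ AC]
   → E = (-103/25, -104/25)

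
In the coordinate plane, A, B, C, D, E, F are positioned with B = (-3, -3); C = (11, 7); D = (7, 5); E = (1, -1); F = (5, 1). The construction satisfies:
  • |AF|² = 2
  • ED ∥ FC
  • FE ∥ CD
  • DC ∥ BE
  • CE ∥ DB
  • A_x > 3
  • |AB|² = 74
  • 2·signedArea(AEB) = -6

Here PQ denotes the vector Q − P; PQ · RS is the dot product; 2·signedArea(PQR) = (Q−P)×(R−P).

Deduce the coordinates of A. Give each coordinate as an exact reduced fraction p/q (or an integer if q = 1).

A = (4, 2)

1. A_x = 4  [line 2·x + -4·y + 0 = 0 ∩ |AB|² = 74]
2. A_y = 2  [line 2·x + -4·y + 0 = 0 ∩ |AB|² = 74]
   → A = (4, 2)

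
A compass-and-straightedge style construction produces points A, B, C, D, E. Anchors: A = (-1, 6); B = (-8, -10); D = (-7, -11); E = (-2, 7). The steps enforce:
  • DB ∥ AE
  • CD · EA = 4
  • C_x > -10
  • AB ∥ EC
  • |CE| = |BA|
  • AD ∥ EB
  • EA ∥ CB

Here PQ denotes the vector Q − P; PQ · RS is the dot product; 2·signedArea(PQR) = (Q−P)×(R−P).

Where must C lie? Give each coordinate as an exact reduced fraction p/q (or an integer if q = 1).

1. C_x = -9  [EA ∥ CB ∩ AB ∥ EC]
2. C_y = -9  [EA ∥ CB ∩ AB ∥ EC]
   → C = (-9, -9)

C = (-9, -9)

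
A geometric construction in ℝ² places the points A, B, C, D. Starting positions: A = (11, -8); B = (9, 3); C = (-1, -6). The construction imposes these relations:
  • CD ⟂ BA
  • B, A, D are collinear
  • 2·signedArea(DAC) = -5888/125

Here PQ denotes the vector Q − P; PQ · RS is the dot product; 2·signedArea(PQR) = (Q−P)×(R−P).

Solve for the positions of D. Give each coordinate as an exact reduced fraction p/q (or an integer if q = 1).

1. D_x = 1283/125  [B, A, D are collinear ∩ CD ⟂ BA]
2. D_y = -494/125  [B, A, D are collinear ∩ CD ⟂ BA]
   → D = (1283/125, -494/125)

D = (1283/125, -494/125)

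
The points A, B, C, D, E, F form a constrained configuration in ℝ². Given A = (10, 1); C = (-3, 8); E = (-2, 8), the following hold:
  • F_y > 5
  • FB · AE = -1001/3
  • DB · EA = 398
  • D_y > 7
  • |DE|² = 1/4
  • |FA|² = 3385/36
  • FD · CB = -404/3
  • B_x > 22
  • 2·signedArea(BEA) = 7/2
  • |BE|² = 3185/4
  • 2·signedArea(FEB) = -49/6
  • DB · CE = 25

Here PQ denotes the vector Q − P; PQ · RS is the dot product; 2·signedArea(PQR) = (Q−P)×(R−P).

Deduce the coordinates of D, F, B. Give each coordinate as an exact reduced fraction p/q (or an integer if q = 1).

1. B_x = 45/2  [line 7·x + 12·y + -171/2 = 0 ∩ |BE|² = 3185/4]
2. B_y = -6  [line 7·x + 12·y + -171/2 = 0 ∩ |BE|² = 3185/4]
   → B = (45/2, -6)
3. D_x = -5/2  [DB · EA = 398 ∩ DB · CE = 25]
4. D_y = 8  [DB · EA = 398 ∩ DB · CE = 25]
   → D = (-5/2, 8)
5. F_x = 3/2  [FD · CB = -404/3 ∩ FB · AE = -1001/3]
6. F_y = 17/3  [FD · CB = -404/3 ∩ FB · AE = -1001/3]
   → F = (3/2, 17/3)

B = (45/2, -6)
D = (-5/2, 8)
F = (3/2, 17/3)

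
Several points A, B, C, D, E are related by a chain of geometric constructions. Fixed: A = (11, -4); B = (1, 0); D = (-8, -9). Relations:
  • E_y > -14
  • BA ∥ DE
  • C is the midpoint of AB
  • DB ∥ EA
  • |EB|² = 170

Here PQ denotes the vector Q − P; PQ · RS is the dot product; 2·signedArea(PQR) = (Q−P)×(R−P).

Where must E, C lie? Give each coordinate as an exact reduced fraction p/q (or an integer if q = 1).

C = (6, -2)
E = (2, -13)

1. E_x = 2  [DB ∥ EA ∩ BA ∥ DE]
2. E_y = -13  [DB ∥ EA ∩ BA ∥ DE]
   → E = (2, -13)
3. C_x = 6  [C is the midpoint of AB]
4. C_y = -2  [C is the midpoint of AB]
   → C = (6, -2)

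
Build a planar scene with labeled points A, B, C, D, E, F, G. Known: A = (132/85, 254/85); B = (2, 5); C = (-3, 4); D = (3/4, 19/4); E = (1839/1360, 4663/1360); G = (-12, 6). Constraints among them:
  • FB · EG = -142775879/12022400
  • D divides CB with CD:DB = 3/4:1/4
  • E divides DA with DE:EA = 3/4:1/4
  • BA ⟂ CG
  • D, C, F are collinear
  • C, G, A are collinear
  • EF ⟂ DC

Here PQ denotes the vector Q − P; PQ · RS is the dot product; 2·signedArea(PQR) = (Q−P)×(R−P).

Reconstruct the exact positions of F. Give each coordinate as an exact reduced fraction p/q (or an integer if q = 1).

F = (3801/3536, 85129/17680)

1. F_x = 3801/3536  [D, C, F are collinear ∩ EF ⟂ DC]
2. F_y = 85129/17680  [D, C, F are collinear ∩ EF ⟂ DC]
   → F = (3801/3536, 85129/17680)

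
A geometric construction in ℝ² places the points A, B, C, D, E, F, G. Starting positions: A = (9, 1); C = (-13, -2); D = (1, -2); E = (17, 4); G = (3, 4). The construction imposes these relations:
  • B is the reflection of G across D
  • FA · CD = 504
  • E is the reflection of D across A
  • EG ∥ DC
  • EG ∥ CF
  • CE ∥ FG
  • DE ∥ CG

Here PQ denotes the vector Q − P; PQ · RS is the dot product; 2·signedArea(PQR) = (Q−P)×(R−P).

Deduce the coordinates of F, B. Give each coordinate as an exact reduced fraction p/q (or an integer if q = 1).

1. F_x = -27  [CE ∥ FG ∩ EG ∥ CF]
2. F_y = -2  [CE ∥ FG ∩ EG ∥ CF]
   → F = (-27, -2)
3. B_x = -1  [B is the reflection of G across D]
4. B_y = -8  [B is the reflection of G across D]
   → B = (-1, -8)

B = (-1, -8)
F = (-27, -2)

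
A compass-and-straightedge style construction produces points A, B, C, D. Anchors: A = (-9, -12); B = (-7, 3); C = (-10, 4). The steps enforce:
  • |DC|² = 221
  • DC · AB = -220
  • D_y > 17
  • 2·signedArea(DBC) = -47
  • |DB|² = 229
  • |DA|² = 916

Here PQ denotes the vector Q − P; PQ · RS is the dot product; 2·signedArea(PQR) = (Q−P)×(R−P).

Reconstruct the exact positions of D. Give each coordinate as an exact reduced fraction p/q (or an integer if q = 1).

D = (-5, 18)

1. D_x = -5  [DC · AB = -220 ∩ 2·signedArea(DBC) = -47]
2. D_y = 18  [DC · AB = -220 ∩ 2·signedArea(DBC) = -47]
   → D = (-5, 18)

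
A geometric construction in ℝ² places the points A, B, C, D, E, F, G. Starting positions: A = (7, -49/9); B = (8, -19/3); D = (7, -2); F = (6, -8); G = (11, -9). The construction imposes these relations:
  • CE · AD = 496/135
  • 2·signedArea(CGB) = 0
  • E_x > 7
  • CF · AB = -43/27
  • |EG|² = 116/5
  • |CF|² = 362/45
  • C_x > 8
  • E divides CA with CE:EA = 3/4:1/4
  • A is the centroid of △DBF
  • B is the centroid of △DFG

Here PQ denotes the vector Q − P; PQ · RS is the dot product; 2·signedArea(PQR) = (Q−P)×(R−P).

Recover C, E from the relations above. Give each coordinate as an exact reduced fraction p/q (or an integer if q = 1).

C = (43/5, -103/15)
E = (37/5, -29/5)

1. C_x = 43/5  [2·signedArea(CGB) = 0 ∩ CF · AB = -43/27]
2. C_y = -103/15  [2·signedArea(CGB) = 0 ∩ CF · AB = -43/27]
   → C = (43/5, -103/15)
3. E_x = 37/5  [E divides CA with CE:EA = 3/4:1/4]
4. E_y = -29/5  [E divides CA with CE:EA = 3/4:1/4]
   → E = (37/5, -29/5)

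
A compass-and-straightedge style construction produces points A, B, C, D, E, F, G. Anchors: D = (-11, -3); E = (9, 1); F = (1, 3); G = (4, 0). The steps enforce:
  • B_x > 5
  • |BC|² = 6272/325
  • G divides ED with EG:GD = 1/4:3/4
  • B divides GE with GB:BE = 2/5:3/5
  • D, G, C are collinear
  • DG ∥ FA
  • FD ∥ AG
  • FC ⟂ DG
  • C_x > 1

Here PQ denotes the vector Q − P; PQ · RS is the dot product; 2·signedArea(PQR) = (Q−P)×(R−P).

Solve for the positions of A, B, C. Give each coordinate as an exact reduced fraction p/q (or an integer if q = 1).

1. A_x = 16  [FD ∥ AG ∩ DG ∥ FA]
2. A_y = 6  [FD ∥ AG ∩ DG ∥ FA]
   → A = (16, 6)
3. B_x = 6  [B divides GE with GB:BE = 2/5:3/5]
4. B_y = 2/5  [B divides GE with GB:BE = 2/5:3/5]
   → B = (6, 2/5)
5. C_x = 22/13  [D, G, C are collinear ∩ FC ⟂ DG]
6. C_y = -6/13  [D, G, C are collinear ∩ FC ⟂ DG]
   → C = (22/13, -6/13)

A = (16, 6)
B = (6, 2/5)
C = (22/13, -6/13)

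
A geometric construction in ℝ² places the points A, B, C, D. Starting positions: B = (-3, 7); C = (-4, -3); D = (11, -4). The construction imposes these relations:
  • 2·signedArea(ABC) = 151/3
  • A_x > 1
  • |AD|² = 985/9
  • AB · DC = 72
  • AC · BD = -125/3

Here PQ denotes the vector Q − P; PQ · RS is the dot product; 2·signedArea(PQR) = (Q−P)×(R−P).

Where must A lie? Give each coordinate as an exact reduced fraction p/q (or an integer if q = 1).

1. A_x = 4/3  [AC · BD = -125/3 ∩ AB · DC = 72]
2. A_y = 0  [AC · BD = -125/3 ∩ AB · DC = 72]
   → A = (4/3, 0)

A = (4/3, 0)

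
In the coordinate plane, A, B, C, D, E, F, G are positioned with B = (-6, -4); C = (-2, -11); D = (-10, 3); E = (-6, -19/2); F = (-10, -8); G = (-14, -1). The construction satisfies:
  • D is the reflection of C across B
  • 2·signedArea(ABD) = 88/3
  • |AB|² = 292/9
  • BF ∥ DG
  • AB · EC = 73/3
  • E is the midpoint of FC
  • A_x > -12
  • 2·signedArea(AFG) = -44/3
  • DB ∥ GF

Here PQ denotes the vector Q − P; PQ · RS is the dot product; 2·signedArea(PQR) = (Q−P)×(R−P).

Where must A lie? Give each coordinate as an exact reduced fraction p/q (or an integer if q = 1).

1. A_x = -34/3  [2·signedArea(ABD) = 88/3 ∩ AB · EC = 73/3]
2. A_y = -2  [2·signedArea(ABD) = 88/3 ∩ AB · EC = 73/3]
   → A = (-34/3, -2)

A = (-34/3, -2)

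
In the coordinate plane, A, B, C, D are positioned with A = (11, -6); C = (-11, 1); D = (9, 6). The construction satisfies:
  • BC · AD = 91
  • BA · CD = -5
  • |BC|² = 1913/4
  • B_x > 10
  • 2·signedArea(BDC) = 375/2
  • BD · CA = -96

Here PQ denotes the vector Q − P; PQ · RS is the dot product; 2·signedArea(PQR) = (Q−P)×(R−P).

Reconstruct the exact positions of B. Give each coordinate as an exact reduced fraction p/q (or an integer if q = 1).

1. B_x = 21/2  [BD · CA = -96 ∩ 2·signedArea(BDC) = 375/2]
2. B_y = -3  [BD · CA = -96 ∩ 2·signedArea(BDC) = 375/2]
   → B = (21/2, -3)

B = (21/2, -3)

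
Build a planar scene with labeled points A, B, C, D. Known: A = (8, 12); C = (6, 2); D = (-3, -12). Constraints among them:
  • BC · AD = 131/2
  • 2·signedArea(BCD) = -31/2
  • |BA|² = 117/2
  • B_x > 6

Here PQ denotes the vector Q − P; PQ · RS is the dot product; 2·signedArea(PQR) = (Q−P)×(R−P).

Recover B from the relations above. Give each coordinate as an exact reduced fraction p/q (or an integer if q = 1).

1. B_x = 13/2  [2·signedArea(BCD) = -31/2 ∩ BC · AD = 131/2]
2. B_y = 9/2  [2·signedArea(BCD) = -31/2 ∩ BC · AD = 131/2]
   → B = (13/2, 9/2)

B = (13/2, 9/2)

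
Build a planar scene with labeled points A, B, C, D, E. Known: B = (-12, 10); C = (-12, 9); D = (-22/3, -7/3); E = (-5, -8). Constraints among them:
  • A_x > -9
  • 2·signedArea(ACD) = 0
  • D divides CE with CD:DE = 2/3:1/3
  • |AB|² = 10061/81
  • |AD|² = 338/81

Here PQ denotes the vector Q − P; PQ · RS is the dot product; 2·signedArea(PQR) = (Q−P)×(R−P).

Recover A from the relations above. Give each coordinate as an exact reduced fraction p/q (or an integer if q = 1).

A = (-73/9, -4/9)

1. A_x = -73/9  [line 34/3·x + 14/3·y + 94 = 0 ∩ |AB|² = 10061/81]
2. A_y = -4/9  [line 34/3·x + 14/3·y + 94 = 0 ∩ |AB|² = 10061/81]
   → A = (-73/9, -4/9)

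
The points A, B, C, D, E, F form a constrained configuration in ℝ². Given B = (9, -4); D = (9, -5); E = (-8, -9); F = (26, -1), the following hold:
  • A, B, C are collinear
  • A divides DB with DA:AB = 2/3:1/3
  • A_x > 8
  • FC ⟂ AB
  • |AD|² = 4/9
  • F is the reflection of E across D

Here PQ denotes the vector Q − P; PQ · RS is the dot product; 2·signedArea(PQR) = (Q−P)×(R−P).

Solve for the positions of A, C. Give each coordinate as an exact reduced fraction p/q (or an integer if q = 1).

1. A_x = 9  [A divides DB with DA:AB = 2/3:1/3]
2. A_y = -13/3  [A divides DB with DA:AB = 2/3:1/3]
   → A = (9, -13/3)
3. C_x = 9  [A, B, C are collinear ∩ FC ⟂ AB]
4. C_y = -1  [A, B, C are collinear ∩ FC ⟂ AB]
   → C = (9, -1)

A = (9, -13/3)
C = (9, -1)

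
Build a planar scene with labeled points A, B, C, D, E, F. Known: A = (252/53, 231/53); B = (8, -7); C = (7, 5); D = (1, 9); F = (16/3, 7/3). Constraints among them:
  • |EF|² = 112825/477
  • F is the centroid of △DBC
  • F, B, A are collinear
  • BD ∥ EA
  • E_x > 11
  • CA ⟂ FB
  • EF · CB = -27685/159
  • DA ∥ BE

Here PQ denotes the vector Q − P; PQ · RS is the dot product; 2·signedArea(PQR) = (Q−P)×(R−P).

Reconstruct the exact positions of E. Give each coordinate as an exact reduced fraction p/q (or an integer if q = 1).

E = (623/53, -617/53)

1. E_x = 623/53  [BD ∥ EA ∩ DA ∥ BE]
2. E_y = -617/53  [BD ∥ EA ∩ DA ∥ BE]
   → E = (623/53, -617/53)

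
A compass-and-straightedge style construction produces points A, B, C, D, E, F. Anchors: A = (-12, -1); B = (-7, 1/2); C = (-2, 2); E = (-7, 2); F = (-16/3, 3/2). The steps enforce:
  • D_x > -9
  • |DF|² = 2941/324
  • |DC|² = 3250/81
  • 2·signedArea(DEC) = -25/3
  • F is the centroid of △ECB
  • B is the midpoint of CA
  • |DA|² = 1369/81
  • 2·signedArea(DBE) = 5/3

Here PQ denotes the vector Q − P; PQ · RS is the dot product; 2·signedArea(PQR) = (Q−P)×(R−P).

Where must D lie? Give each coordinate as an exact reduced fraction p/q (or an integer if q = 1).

1. D_x = -73/9  [2·signedArea(DEC) = -25/3 ∩ 2·signedArea(DBE) = 5/3]
2. D_y = 1/3  [2·signedArea(DEC) = -25/3 ∩ 2·signedArea(DBE) = 5/3]
   → D = (-73/9, 1/3)

D = (-73/9, 1/3)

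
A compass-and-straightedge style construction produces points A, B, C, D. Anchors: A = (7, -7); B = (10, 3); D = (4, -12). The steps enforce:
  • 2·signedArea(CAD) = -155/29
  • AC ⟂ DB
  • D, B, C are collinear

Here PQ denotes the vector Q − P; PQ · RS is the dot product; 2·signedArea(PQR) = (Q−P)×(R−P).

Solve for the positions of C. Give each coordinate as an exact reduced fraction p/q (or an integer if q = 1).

C = (178/29, -193/29)

1. C_x = 178/29  [D, B, C are collinear ∩ AC ⟂ DB]
2. C_y = -193/29  [D, B, C are collinear ∩ AC ⟂ DB]
   → C = (178/29, -193/29)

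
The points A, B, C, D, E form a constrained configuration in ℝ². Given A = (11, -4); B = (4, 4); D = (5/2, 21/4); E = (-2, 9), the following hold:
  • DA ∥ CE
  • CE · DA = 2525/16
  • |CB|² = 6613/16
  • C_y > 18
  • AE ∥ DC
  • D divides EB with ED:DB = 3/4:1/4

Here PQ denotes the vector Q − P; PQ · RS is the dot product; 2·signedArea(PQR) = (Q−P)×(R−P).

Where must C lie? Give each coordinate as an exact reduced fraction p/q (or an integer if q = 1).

1. C_x = -21/2  [DA ∥ CE ∩ AE ∥ DC]
2. C_y = 73/4  [DA ∥ CE ∩ AE ∥ DC]
   → C = (-21/2, 73/4)

C = (-21/2, 73/4)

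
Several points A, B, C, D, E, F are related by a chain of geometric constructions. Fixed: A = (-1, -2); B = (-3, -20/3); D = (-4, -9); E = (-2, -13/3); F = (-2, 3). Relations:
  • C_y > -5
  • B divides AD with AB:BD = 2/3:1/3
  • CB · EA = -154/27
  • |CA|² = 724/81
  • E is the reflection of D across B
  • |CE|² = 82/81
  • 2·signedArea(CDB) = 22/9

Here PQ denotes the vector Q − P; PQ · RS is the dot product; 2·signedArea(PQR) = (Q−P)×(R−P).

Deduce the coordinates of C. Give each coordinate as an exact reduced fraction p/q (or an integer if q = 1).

1. C_x = -3  [2·signedArea(CDB) = 22/9 ∩ CB · EA = -154/27]
2. C_y = -38/9  [2·signedArea(CDB) = 22/9 ∩ CB · EA = -154/27]
   → C = (-3, -38/9)

C = (-3, -38/9)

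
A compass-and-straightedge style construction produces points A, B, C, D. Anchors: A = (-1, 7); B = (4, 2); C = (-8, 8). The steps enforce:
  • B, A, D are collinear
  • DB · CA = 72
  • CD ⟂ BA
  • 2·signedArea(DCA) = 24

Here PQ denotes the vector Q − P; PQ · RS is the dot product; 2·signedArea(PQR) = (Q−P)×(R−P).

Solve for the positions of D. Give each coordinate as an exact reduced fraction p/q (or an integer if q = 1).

D = (-5, 11)

1. D_x = -5  [B, A, D are collinear ∩ CD ⟂ BA]
2. D_y = 11  [B, A, D are collinear ∩ CD ⟂ BA]
   → D = (-5, 11)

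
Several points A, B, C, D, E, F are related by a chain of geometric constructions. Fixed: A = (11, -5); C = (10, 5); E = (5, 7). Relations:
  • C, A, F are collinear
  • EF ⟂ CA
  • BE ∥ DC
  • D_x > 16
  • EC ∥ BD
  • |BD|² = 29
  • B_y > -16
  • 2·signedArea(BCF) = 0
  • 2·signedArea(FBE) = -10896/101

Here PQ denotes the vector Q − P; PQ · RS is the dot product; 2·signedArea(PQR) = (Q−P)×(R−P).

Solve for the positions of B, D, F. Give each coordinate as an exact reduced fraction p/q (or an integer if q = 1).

1. F_x = 985/101  [C, A, F are collinear ∩ EF ⟂ CA]
2. F_y = 755/101  [C, A, F are collinear ∩ EF ⟂ CA]
   → F = (985/101, 755/101)
3. B_x = 12  [2·signedArea(BCF) = 0 ∩ 2·signedArea(FBE) = -10896/101]
4. B_y = -15  [2·signedArea(BCF) = 0 ∩ 2·signedArea(FBE) = -10896/101]
   → B = (12, -15)
5. D_x = 17  [BE ∥ DC ∩ EC ∥ BD]
6. D_y = -17  [BE ∥ DC ∩ EC ∥ BD]
   → D = (17, -17)

B = (12, -15)
D = (17, -17)
F = (985/101, 755/101)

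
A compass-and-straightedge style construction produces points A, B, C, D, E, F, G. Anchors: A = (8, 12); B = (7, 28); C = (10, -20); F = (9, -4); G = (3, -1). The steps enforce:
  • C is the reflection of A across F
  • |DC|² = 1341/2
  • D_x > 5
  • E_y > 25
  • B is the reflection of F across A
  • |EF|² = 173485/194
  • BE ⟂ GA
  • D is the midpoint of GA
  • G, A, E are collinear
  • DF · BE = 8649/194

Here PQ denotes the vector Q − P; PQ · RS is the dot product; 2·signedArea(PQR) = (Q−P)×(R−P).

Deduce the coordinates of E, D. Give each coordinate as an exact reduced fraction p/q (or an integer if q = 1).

D = (11/2, 11/2)
E = (2567/194, 4967/194)

1. E_x = 2567/194  [G, A, E are collinear ∩ BE ⟂ GA]
2. E_y = 4967/194  [G, A, E are collinear ∩ BE ⟂ GA]
   → E = (2567/194, 4967/194)
3. D_x = 11/2  [D is the midpoint of GA]
4. D_y = 11/2  [D is the midpoint of GA]
   → D = (11/2, 11/2)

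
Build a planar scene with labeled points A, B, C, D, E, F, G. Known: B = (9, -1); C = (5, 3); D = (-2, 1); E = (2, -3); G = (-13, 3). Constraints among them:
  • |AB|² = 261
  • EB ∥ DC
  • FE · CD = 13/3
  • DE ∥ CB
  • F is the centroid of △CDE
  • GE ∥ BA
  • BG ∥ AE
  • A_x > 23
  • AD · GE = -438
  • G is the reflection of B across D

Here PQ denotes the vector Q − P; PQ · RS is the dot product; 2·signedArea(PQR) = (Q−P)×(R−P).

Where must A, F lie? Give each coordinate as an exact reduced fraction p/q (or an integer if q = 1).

1. A_x = 24  [BG ∥ AE ∩ GE ∥ BA]
2. A_y = -7  [BG ∥ AE ∩ GE ∥ BA]
   → A = (24, -7)
3. F_x = 5/3  [F is the centroid of △CDE]
4. F_y = 1/3  [F is the centroid of △CDE]
   → F = (5/3, 1/3)

A = (24, -7)
F = (5/3, 1/3)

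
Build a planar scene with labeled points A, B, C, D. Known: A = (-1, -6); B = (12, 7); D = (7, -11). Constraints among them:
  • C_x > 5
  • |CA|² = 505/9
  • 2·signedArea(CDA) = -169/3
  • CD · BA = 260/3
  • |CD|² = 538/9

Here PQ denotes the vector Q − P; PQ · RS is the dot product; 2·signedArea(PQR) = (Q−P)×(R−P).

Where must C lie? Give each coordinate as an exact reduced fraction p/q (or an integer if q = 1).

1. C_x = 6  [2·signedArea(CDA) = -169/3 ∩ CD · BA = 260/3]
2. C_y = -10/3  [2·signedArea(CDA) = -169/3 ∩ CD · BA = 260/3]
   → C = (6, -10/3)

C = (6, -10/3)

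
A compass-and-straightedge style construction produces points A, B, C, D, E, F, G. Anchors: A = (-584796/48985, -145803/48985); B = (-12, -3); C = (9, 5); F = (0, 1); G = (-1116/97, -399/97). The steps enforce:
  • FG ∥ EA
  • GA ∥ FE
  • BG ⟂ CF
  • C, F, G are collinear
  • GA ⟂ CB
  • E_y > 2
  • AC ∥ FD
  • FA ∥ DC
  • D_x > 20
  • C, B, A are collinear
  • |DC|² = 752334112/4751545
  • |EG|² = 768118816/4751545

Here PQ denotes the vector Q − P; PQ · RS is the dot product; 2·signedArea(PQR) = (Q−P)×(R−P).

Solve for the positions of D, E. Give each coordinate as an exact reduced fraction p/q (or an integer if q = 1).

1. D_x = 1025661/48985  [FA ∥ DC ∩ AC ∥ FD]
2. D_y = 439713/48985  [FA ∥ DC ∩ AC ∥ FD]
   → D = (1025661/48985, 439713/48985)
3. E_x = -21216/48985  [FG ∥ EA ∩ GA ∥ FE]
4. E_y = 104677/48985  [FG ∥ EA ∩ GA ∥ FE]
   → E = (-21216/48985, 104677/48985)

D = (1025661/48985, 439713/48985)
E = (-21216/48985, 104677/48985)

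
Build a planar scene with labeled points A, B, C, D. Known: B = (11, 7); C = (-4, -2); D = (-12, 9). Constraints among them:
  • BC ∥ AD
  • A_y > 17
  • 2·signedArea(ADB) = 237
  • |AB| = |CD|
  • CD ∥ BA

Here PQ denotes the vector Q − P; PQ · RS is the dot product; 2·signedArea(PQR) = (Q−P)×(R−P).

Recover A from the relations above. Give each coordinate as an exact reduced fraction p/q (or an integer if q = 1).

A = (3, 18)

1. A_x = 3  [BC ∥ AD ∩ CD ∥ BA]
2. A_y = 18  [BC ∥ AD ∩ CD ∥ BA]
   → A = (3, 18)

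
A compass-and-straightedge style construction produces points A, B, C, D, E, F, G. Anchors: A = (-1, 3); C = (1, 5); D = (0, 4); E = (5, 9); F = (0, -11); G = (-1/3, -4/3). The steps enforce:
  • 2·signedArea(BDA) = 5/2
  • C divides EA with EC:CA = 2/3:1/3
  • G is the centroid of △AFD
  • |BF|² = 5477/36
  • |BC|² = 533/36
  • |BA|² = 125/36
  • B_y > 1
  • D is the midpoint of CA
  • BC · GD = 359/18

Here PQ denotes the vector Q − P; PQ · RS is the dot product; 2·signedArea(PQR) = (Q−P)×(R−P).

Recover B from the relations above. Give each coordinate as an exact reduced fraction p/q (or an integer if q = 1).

B = (-1/6, 4/3)

1. B_x = -1/6  [2·signedArea(BDA) = 5/2 ∩ BC · GD = 359/18]
2. B_y = 4/3  [2·signedArea(BDA) = 5/2 ∩ BC · GD = 359/18]
   → B = (-1/6, 4/3)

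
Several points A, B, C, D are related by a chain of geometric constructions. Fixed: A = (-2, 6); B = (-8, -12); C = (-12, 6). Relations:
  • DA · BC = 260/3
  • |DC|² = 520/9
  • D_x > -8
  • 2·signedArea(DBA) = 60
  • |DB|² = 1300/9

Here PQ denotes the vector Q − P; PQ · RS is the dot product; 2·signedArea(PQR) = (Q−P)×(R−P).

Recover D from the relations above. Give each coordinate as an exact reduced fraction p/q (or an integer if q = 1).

1. D_x = -22/3  [2·signedArea(DBA) = 60 ∩ DA · BC = 260/3]
2. D_y = 0  [2·signedArea(DBA) = 60 ∩ DA · BC = 260/3]
   → D = (-22/3, 0)

D = (-22/3, 0)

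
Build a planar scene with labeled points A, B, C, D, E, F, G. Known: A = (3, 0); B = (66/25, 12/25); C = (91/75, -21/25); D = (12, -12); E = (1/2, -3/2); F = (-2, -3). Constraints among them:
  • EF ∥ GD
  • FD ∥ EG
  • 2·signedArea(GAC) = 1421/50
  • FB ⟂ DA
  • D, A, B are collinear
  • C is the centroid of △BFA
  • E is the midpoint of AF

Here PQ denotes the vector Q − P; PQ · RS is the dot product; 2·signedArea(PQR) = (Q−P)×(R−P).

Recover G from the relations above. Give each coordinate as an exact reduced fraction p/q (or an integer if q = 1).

G = (29/2, -21/2)

1. G_x = 29/2  [EF ∥ GD ∩ FD ∥ EG]
2. G_y = -21/2  [EF ∥ GD ∩ FD ∥ EG]
   → G = (29/2, -21/2)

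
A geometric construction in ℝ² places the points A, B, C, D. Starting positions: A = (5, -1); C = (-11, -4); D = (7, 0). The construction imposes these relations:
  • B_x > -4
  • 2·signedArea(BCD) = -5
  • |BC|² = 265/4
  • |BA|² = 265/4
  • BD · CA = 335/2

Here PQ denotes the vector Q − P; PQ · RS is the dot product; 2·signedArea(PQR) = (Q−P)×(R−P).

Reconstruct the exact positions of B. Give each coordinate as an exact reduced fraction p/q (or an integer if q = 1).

B = (-3, -5/2)

1. B_x = -3  [2·signedArea(BCD) = -5 ∩ BD · CA = 335/2]
2. B_y = -5/2  [2·signedArea(BCD) = -5 ∩ BD · CA = 335/2]
   → B = (-3, -5/2)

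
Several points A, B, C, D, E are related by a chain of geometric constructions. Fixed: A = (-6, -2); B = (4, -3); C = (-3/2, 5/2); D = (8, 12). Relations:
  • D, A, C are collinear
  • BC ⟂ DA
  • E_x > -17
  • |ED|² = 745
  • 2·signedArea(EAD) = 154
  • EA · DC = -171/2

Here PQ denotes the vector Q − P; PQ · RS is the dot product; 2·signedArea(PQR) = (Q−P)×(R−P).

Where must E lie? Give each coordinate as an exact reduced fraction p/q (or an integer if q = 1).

E = (-16, -1)

1. E_x = -16  [EA · DC = -171/2 ∩ 2·signedArea(EAD) = 154]
2. E_y = -1  [EA · DC = -171/2 ∩ 2·signedArea(EAD) = 154]
   → E = (-16, -1)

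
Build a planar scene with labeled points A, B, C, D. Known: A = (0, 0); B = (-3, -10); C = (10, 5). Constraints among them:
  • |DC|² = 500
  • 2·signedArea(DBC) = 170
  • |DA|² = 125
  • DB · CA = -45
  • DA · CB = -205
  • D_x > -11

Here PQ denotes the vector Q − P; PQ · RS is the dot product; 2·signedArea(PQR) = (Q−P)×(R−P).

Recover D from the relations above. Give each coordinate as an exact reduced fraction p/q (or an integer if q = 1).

D = (-10, -5)

1. D_x = -10  [2·signedArea(DBC) = 170 ∩ DA · CB = -205]
2. D_y = -5  [2·signedArea(DBC) = 170 ∩ DA · CB = -205]
   → D = (-10, -5)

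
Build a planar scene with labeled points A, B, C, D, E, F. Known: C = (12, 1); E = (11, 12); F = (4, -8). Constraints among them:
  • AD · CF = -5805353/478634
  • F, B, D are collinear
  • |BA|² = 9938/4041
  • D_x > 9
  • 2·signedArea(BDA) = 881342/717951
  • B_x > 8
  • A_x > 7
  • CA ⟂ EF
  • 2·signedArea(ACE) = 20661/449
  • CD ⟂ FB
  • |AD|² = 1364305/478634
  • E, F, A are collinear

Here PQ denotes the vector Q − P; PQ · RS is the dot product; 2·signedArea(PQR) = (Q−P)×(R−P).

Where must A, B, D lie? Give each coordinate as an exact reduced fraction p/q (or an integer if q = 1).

A = (3448/449, 1128/449)
B = (9, 5/3)
D = (9979/1066, 2521/1066)

1. A_x = 3448/449  [E, F, A are collinear ∩ CA ⟂ EF]
2. A_y = 1128/449  [E, F, A are collinear ∩ CA ⟂ EF]
   → A = (3448/449, 1128/449)
3. D_x = 9979/1066  [line -8·x + -9·y + 102521/1066 = 0 ∩ |AD|² = 1364305/478634]
4. D_y = 2521/1066  [line -8·x + -9·y + 102521/1066 = 0 ∩ |AD|² = 1364305/478634]
   → D = (9979/1066, 2521/1066)
5. B_x = 9  [2·signedArea(BDA) = 881342/717951 ∩ F, B, D are collinear]
6. B_y = 5/3  [2·signedArea(BDA) = 881342/717951 ∩ F, B, D are collinear]
   → B = (9, 5/3)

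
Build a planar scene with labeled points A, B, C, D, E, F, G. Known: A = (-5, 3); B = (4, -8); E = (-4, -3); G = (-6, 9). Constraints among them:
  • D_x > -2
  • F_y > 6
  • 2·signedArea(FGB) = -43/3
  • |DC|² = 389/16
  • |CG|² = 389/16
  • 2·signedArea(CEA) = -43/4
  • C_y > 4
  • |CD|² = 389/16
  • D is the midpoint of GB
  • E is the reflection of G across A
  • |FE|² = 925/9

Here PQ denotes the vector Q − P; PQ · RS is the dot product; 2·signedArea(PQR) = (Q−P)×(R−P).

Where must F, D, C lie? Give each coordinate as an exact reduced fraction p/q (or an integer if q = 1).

1. F_x = -17/3  [line 17·x + 10·y + 79/3 = 0 ∩ |FE|² = 925/9]
2. F_y = 7  [line 17·x + 10·y + 79/3 = 0 ∩ |FE|² = 925/9]
   → F = (-17/3, 7)
3. D_x = -1  [D is the midpoint of GB]
4. D_y = 1/2  [D is the midpoint of GB]
   → D = (-1, 1/2)
5. C_x = -7/2  [line -6·x + -1·y + -65/4 = 0 ∩ |DC|² = 389/16]
6. C_y = 19/4  [line -6·x + -1·y + -65/4 = 0 ∩ |DC|² = 389/16]
   → C = (-7/2, 19/4)

C = (-7/2, 19/4)
D = (-1, 1/2)
F = (-17/3, 7)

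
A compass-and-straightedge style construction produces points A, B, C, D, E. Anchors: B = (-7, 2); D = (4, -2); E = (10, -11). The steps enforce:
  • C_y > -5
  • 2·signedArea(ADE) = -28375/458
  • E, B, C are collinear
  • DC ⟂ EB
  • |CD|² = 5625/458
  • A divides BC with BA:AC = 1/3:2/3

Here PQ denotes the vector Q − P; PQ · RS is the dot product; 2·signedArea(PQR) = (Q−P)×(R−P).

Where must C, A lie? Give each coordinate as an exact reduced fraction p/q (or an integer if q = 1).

A = (-5555/1374, -359/1374)
C = (857/458, -2191/458)

1. C_x = 857/458  [E, B, C are collinear ∩ DC ⟂ EB]
2. C_y = -2191/458  [E, B, C are collinear ∩ DC ⟂ EB]
   → C = (857/458, -2191/458)
3. A_x = -5555/1374  [A divides BC with BA:AC = 1/3:2/3]
4. A_y = -359/1374  [A divides BC with BA:AC = 1/3:2/3]
   → A = (-5555/1374, -359/1374)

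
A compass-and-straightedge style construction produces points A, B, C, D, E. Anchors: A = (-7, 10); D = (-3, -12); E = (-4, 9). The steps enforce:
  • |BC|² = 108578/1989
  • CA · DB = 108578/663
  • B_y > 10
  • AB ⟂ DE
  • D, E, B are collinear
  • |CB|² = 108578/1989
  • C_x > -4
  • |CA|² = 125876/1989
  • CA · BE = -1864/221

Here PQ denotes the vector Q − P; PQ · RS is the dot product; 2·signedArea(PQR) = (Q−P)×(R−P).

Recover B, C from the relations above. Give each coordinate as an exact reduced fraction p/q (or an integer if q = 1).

1. B_x = -896/221  [D, E, B are collinear ∩ AB ⟂ DE]
2. B_y = 2241/221  [D, E, B are collinear ∩ AB ⟂ DE]
   → B = (-896/221, 2241/221)
3. C_x = -2455/663  [line -12/221·x + 252/221·y + -740/221 = 0 ∩ |CB|² = 108578/1989]
4. C_y = 610/221  [line -12/221·x + 252/221·y + -740/221 = 0 ∩ |CB|² = 108578/1989]
   → C = (-2455/663, 610/221)

B = (-896/221, 2241/221)
C = (-2455/663, 610/221)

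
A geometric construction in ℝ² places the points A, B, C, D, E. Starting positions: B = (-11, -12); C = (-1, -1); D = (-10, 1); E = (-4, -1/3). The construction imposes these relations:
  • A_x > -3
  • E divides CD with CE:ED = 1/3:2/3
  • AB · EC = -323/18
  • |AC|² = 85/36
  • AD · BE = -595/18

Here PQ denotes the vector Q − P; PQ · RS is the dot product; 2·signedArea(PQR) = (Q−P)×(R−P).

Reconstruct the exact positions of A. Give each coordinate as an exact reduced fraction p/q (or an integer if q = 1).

1. A_x = -5/2  [AD · BE = -595/18 ∩ AB · EC = -323/18]
2. A_y = -2/3  [AD · BE = -595/18 ∩ AB · EC = -323/18]
   → A = (-5/2, -2/3)

A = (-5/2, -2/3)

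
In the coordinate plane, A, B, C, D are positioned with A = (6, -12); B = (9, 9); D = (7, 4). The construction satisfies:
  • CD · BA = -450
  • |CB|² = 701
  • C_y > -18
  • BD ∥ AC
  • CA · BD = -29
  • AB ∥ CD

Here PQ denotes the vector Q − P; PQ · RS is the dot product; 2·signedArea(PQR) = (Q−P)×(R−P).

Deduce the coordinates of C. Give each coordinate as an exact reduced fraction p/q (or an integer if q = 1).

1. C_x = 4  [AB ∥ CD ∩ BD ∥ AC]
2. C_y = -17  [AB ∥ CD ∩ BD ∥ AC]
   → C = (4, -17)

C = (4, -17)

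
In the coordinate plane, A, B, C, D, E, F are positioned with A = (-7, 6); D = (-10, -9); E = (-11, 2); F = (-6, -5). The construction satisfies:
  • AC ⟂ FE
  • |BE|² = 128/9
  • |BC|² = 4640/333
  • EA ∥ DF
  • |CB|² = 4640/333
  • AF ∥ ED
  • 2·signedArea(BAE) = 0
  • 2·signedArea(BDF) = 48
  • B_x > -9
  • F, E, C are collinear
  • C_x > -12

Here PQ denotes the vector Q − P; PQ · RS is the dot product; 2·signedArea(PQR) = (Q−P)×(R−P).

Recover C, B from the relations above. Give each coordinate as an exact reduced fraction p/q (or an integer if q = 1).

B = (-25/3, 14/3)
C = (-427/37, 102/37)

1. C_x = -427/37  [F, E, C are collinear ∩ AC ⟂ FE]
2. C_y = 102/37  [F, E, C are collinear ∩ AC ⟂ FE]
   → C = (-427/37, 102/37)
3. B_x = -25/3  [line 4·x + -4·y + 52 = 0 ∩ |BE|² = 128/9]
4. B_y = 14/3  [line 4·x + -4·y + 52 = 0 ∩ |BE|² = 128/9]
   → B = (-25/3, 14/3)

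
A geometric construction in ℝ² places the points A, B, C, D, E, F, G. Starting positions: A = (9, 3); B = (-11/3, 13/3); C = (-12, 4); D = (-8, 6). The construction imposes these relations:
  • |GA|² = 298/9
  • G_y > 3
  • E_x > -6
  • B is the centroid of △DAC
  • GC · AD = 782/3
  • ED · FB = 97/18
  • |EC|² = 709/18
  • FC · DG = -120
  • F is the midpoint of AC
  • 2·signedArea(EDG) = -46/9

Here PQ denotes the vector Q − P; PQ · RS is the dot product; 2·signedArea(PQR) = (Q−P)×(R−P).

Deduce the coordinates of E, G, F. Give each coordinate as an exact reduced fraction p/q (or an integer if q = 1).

1. G_x = 10/3  [line 17·x + -3·y + -134/3 = 0 ∩ |GA|² = 298/9]
2. G_y = 4  [line 17·x + -3·y + -134/3 = 0 ∩ |GA|² = 298/9]
   → G = (10/3, 4)
3. F_x = -3/2  [F is the midpoint of AC]
4. F_y = 7/2  [F is the midpoint of AC]
   → F = (-3/2, 7/2)
5. E_x = -35/6  [2·signedArea(EDG) = -46/9 ∩ ED · FB = 97/18]
6. E_y = 31/6  [2·signedArea(EDG) = -46/9 ∩ ED · FB = 97/18]
   → E = (-35/6, 31/6)

E = (-35/6, 31/6)
F = (-3/2, 7/2)
G = (10/3, 4)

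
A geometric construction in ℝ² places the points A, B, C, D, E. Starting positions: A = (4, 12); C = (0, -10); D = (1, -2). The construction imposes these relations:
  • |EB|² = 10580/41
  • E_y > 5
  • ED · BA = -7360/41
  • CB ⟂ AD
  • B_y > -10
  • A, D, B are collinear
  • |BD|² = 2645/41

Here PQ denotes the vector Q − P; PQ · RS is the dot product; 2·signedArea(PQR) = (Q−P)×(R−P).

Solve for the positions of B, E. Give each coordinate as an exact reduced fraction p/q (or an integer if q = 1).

B = (-28/41, -404/41)
E = (110/41, 240/41)

1. B_x = -28/41  [A, D, B are collinear ∩ CB ⟂ AD]
2. B_y = -404/41  [A, D, B are collinear ∩ CB ⟂ AD]
   → B = (-28/41, -404/41)
3. E_x = 110/41  [line -192/41·x + -896/41·y + 5760/41 = 0 ∩ |EB|² = 10580/41]
4. E_y = 240/41  [line -192/41·x + -896/41·y + 5760/41 = 0 ∩ |EB|² = 10580/41]
   → E = (110/41, 240/41)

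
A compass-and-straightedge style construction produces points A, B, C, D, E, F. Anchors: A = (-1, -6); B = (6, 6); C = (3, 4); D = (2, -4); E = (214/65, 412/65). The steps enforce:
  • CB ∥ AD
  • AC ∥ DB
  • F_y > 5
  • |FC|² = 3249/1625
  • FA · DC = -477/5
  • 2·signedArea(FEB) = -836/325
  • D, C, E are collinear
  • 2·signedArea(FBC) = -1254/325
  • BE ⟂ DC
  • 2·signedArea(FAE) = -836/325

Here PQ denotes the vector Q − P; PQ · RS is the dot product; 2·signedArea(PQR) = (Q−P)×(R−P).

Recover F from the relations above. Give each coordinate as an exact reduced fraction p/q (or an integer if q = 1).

1. F_x = 1032/325  [2·signedArea(FBC) = -1254/325 ∩ FA · DC = -477/5]
2. F_y = 1756/325  [2·signedArea(FBC) = -1254/325 ∩ FA · DC = -477/5]
   → F = (1032/325, 1756/325)

F = (1032/325, 1756/325)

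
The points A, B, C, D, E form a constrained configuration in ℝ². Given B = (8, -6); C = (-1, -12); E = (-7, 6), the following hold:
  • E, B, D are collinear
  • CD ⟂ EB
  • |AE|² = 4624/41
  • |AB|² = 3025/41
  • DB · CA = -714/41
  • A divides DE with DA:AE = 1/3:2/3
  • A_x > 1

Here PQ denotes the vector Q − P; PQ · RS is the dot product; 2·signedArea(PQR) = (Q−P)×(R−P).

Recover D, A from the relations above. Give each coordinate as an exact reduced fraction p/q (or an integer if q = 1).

A = (53/41, -26/41)
D = (223/41, -162/41)

1. D_x = 223/41  [E, B, D are collinear ∩ CD ⟂ EB]
2. D_y = -162/41  [E, B, D are collinear ∩ CD ⟂ EB]
   → D = (223/41, -162/41)
3. A_x = 53/41  [A divides DE with DA:AE = 1/3:2/3]
4. A_y = -26/41  [A divides DE with DA:AE = 1/3:2/3]
   → A = (53/41, -26/41)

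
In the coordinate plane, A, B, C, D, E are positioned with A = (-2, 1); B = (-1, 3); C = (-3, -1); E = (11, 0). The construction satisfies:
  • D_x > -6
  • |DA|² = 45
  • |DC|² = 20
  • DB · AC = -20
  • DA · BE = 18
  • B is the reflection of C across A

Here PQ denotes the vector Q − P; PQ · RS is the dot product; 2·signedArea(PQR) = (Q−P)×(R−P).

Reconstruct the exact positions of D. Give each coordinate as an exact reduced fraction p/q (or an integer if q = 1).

D = (-5, -5)

1. D_x = -5  [DA · BE = 18 ∩ DB · AC = -20]
2. D_y = -5  [DA · BE = 18 ∩ DB · AC = -20]
   → D = (-5, -5)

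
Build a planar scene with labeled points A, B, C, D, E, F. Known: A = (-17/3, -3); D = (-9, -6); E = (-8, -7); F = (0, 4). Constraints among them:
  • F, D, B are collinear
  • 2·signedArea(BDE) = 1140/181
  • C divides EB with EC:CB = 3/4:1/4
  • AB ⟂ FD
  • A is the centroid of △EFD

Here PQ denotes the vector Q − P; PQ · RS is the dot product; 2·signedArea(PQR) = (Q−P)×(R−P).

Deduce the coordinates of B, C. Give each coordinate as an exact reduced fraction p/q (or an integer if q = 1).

1. B_x = -1089/181  [F, D, B are collinear ∩ AB ⟂ FD]
2. B_y = -486/181  [F, D, B are collinear ∩ AB ⟂ FD]
   → B = (-1089/181, -486/181)
3. C_x = -4715/724  [C divides EB with EC:CB = 3/4:1/4]
4. C_y = -2725/724  [C divides EB with EC:CB = 3/4:1/4]
   → C = (-4715/724, -2725/724)

B = (-1089/181, -486/181)
C = (-4715/724, -2725/724)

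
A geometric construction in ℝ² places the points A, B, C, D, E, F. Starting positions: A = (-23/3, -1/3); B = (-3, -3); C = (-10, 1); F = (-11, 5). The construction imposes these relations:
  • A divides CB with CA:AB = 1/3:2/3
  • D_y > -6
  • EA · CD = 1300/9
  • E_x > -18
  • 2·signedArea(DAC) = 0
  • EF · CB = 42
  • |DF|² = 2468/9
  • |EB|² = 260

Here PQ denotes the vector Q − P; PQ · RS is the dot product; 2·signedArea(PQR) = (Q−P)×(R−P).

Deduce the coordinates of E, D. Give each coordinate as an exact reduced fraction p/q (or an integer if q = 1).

1. E_x = -17  [line -7·x + 4·y + -139 = 0 ∩ |EB|² = 260]
2. E_y = 5  [line -7·x + 4·y + -139 = 0 ∩ |EB|² = 260]
   → E = (-17, 5)
3. D_x = 5/3  [EA · CD = 1300/9 ∩ 2·signedArea(DAC) = 0]
4. D_y = -17/3  [EA · CD = 1300/9 ∩ 2·signedArea(DAC) = 0]
   → D = (5/3, -17/3)

D = (5/3, -17/3)
E = (-17, 5)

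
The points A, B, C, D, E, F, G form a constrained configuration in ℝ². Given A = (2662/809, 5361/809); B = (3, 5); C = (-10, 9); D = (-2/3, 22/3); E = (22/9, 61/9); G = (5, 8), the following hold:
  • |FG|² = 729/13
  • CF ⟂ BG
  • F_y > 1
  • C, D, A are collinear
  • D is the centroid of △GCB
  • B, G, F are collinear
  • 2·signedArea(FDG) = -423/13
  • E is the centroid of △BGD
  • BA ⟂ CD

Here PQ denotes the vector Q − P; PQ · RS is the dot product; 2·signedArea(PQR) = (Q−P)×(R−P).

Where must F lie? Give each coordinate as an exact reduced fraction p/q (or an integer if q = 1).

F = (11/13, 23/13)

1. F_x = 11/13  [B, G, F are collinear ∩ CF ⟂ BG]
2. F_y = 23/13  [B, G, F are collinear ∩ CF ⟂ BG]
   → F = (11/13, 23/13)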